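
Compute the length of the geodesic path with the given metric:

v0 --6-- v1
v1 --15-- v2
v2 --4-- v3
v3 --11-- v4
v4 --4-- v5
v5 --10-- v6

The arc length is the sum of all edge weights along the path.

Arc length = 6 + 15 + 4 + 11 + 4 + 10 = 50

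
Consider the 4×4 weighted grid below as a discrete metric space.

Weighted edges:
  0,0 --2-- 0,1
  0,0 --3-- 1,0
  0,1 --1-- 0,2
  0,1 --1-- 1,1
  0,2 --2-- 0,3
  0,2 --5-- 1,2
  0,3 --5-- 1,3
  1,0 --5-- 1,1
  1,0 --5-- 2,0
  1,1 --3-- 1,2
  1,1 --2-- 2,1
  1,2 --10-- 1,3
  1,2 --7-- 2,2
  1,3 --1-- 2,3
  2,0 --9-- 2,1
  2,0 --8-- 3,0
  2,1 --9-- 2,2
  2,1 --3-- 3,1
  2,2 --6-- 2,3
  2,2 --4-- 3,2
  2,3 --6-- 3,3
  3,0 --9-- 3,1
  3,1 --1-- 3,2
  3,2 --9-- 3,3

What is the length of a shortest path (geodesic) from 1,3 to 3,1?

Shortest path: 1,3 → 2,3 → 2,2 → 3,2 → 3,1, total weight = 12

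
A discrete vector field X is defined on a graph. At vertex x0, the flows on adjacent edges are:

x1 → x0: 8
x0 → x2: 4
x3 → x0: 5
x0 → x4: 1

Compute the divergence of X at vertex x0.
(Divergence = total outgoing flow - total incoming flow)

Divergence = sum of outgoing flows = (-8) + 4 + (-5) + 1 = -8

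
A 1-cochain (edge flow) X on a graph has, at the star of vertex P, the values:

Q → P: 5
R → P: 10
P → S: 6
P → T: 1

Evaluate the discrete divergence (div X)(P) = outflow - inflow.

Divergence = sum of outgoing flows = (-5) + (-10) + 6 + 1 = -8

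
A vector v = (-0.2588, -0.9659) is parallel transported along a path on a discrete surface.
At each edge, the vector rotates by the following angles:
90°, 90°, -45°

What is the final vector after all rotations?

Total rotation: 90° + 90° + (-45°) = 135°. Final vector: (0.8660, 0.5000)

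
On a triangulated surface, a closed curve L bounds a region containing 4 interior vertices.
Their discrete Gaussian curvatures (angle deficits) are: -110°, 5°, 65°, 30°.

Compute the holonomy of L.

Holonomy = total enclosed curvature = (-110°) + 5° + 65° + 30° = -10°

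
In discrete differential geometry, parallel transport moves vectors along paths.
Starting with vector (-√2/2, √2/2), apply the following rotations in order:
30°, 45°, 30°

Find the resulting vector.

Total rotation: 30° + 45° + 30° = 105°. Final vector: (-0.5000, -0.8660)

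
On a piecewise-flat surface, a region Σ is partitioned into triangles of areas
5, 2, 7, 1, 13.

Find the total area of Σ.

5 + 2 + 7 + 1 + 13 = 28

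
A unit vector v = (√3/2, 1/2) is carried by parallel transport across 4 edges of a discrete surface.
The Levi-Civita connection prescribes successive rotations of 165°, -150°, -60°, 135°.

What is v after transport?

Total rotation: 165° + (-150°) + (-60°) + 135° = 90°. Final vector: (-0.5000, 0.8660)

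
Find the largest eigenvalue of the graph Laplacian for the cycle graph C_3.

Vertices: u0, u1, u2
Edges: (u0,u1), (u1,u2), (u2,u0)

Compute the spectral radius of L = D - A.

The cycle graph C_n has Laplacian eigenvalues λ_k = 2 − 2cos(2πk/n), k = 0, 1, …, n−1. Here n = 3:
k=0: 2 − 2cos(0) = 0.0; k=1: 2 − 2cos(2π/3) = 3.0; k=2: 2 − 2cos(4π/3) = 3.0.
Laplacian eigenvalues: [0.0, 3.0, 3.0]. Largest eigenvalue (spectral radius) = 3.0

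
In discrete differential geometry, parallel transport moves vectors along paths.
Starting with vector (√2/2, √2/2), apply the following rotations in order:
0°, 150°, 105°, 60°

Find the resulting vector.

Total rotation: 0° + 150° + 105° + 60° = 315° ≡ -45° (mod 360°). Final vector: (1, 0)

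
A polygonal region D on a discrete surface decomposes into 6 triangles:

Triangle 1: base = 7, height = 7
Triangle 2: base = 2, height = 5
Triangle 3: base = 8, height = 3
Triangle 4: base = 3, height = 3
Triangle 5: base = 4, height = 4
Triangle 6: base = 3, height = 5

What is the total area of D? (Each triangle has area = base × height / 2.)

(1/2)×7×7 + (1/2)×2×5 + (1/2)×8×3 + (1/2)×3×3 + (1/2)×4×4 + (1/2)×3×5 = 61.5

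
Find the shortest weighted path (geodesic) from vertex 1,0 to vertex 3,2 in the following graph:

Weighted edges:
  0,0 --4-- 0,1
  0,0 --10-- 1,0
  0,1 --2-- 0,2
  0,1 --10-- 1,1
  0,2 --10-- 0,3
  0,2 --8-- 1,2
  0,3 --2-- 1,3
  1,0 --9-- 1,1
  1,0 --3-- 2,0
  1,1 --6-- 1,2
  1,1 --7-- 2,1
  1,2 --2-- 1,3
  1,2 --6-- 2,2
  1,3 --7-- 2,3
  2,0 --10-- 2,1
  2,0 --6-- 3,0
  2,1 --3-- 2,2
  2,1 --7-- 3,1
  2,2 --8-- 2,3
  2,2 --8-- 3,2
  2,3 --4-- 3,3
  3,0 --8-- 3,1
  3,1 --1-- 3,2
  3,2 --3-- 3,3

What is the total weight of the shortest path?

Shortest path: 1,0 → 2,0 → 3,0 → 3,1 → 3,2, total weight = 18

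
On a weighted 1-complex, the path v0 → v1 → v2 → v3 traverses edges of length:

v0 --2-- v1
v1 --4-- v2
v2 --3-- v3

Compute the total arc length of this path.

Arc length = 2 + 4 + 3 = 9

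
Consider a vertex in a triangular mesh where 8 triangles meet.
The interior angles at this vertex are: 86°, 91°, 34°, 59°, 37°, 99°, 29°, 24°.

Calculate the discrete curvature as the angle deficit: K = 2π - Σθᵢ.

Sum of angles = 459°. K = 360° - 459° = -99° = -11π/20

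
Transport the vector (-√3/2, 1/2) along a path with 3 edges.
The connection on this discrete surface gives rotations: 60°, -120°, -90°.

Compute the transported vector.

Total rotation: 60° + (-120°) + (-90°) = -150°. Final vector: (1, 0)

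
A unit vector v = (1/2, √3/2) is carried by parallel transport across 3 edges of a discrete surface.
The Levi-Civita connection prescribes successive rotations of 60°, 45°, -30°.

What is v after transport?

Total rotation: 60° + 45° + (-30°) = 75°. Final vector: (-0.7071, 0.7071)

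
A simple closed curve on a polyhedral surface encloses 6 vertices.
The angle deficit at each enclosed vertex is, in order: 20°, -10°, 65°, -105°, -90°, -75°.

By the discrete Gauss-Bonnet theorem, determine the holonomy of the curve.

Holonomy = total enclosed curvature = 20° + (-10°) + 65° + (-105°) + (-90°) + (-75°) = -195°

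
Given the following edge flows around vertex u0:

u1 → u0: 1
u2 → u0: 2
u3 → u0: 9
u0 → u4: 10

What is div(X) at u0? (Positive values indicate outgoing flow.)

Divergence = sum of outgoing flows = (-1) + (-2) + (-9) + 10 = -2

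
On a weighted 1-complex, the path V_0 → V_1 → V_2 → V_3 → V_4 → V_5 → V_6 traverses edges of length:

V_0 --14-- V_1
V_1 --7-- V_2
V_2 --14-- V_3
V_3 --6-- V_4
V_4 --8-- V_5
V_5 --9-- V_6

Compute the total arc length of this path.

Arc length = 14 + 7 + 14 + 6 + 8 + 9 = 58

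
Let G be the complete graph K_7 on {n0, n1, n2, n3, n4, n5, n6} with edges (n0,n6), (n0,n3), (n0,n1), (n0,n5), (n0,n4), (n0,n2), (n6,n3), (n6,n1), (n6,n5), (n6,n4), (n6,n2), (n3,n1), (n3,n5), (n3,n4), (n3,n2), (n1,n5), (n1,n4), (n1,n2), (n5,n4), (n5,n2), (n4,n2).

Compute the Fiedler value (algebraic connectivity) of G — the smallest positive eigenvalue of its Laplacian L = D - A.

For the complete graph K_n, L = nI − J (J = all-ones matrix). J has eigenvalues n (once, eigenvector 𝟙) and 0 (multiplicity n−1), so L has eigenvalues 0 (once) and n (multiplicity n−1). Here n = 7: eigenvalue 0 once and 7 with multiplicity 6.
Laplacian eigenvalues: [0.0, 7.0, 7.0, 7.0, 7.0, 7.0, 7.0]. Algebraic connectivity (smallest non-zero eigenvalue) = 7.0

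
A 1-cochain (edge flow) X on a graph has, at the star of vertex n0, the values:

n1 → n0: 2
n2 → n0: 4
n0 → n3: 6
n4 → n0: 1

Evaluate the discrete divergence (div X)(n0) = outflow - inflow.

Divergence = sum of outgoing flows = (-2) + (-4) + 6 + (-1) = -1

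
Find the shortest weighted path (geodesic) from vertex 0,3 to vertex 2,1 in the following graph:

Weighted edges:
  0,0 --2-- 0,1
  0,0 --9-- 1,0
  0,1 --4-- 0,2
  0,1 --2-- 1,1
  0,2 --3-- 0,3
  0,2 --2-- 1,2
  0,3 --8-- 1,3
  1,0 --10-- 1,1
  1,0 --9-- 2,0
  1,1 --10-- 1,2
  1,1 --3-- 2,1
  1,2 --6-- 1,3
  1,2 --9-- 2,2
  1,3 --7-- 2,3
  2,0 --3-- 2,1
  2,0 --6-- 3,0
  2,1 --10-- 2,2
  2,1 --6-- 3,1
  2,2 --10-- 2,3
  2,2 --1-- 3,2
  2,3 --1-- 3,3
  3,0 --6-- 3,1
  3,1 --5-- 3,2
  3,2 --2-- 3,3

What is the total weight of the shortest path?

Shortest path: 0,3 → 0,2 → 0,1 → 1,1 → 2,1, total weight = 12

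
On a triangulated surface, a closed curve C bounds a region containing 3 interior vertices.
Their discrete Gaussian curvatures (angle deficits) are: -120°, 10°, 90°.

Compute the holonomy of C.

Holonomy = total enclosed curvature = (-120°) + 10° + 90° = -20°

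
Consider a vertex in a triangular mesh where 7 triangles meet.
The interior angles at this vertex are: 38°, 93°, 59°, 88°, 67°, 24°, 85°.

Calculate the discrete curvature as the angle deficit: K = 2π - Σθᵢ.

Sum of angles = 454°. K = 360° - 454° = -94° = -47π/90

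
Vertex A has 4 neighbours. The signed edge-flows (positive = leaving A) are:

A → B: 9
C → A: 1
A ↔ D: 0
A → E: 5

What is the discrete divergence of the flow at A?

Divergence = sum of outgoing flows = 9 + (-1) + 0 + 5 = 13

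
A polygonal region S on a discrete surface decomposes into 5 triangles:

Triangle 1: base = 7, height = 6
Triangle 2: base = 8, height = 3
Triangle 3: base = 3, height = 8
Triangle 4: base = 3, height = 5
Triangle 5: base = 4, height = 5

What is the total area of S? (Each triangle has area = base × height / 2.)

(1/2)×7×6 + (1/2)×8×3 + (1/2)×3×8 + (1/2)×3×5 + (1/2)×4×5 = 62.5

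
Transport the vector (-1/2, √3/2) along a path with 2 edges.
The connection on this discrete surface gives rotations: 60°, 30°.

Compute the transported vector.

Total rotation: 60° + 30° = 90°. Final vector: (-0.8660, -0.5000)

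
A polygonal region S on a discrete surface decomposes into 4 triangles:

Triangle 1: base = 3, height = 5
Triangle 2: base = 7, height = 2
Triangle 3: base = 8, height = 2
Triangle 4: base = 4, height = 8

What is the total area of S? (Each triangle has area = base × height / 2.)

(1/2)×3×5 + (1/2)×7×2 + (1/2)×8×2 + (1/2)×4×8 = 38.5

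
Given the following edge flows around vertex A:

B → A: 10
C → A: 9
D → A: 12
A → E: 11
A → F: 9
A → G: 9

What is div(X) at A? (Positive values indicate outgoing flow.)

Divergence = sum of outgoing flows = (-10) + (-9) + (-12) + 11 + 9 + 9 = -2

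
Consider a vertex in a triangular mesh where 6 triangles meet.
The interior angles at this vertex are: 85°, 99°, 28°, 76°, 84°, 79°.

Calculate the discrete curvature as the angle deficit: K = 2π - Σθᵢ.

Sum of angles = 451°. K = 360° - 451° = -91° = -91π/180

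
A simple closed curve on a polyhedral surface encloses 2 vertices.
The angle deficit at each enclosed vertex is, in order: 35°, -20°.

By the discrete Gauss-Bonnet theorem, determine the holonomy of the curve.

Holonomy = total enclosed curvature = 35° + (-20°) = 15°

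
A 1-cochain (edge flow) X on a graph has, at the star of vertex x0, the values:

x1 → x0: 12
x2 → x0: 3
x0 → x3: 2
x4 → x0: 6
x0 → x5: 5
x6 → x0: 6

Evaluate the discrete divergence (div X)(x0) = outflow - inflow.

Divergence = sum of outgoing flows = (-12) + (-3) + 2 + (-6) + 5 + (-6) = -20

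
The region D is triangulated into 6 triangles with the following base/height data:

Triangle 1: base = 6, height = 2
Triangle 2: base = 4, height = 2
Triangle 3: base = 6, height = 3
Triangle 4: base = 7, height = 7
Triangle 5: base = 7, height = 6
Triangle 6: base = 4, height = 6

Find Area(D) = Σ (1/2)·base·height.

(1/2)×6×2 + (1/2)×4×2 + (1/2)×6×3 + (1/2)×7×7 + (1/2)×7×6 + (1/2)×4×6 = 76.5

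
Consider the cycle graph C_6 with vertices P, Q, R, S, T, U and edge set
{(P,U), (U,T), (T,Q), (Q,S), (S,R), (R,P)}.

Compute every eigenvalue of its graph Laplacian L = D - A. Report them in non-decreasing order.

The cycle graph C_n has Laplacian eigenvalues λ_k = 2 − 2cos(2πk/n), k = 0, 1, …, n−1. Here n = 6:
k=0: 2 − 2cos(0) = 0.0; k=1: 2 − 2cos(π/3) = 1.0; k=2: 2 − 2cos(2π/3) = 3.0; k=3: 2 − 2cos(π) = 4.0; k=4: 2 − 2cos(4π/3) = 3.0; k=5: 2 − 2cos(5π/3) = 1.0.
Laplacian eigenvalues (increasing order): [0.0, 1.0, 1.0, 3.0, 3.0, 4.0]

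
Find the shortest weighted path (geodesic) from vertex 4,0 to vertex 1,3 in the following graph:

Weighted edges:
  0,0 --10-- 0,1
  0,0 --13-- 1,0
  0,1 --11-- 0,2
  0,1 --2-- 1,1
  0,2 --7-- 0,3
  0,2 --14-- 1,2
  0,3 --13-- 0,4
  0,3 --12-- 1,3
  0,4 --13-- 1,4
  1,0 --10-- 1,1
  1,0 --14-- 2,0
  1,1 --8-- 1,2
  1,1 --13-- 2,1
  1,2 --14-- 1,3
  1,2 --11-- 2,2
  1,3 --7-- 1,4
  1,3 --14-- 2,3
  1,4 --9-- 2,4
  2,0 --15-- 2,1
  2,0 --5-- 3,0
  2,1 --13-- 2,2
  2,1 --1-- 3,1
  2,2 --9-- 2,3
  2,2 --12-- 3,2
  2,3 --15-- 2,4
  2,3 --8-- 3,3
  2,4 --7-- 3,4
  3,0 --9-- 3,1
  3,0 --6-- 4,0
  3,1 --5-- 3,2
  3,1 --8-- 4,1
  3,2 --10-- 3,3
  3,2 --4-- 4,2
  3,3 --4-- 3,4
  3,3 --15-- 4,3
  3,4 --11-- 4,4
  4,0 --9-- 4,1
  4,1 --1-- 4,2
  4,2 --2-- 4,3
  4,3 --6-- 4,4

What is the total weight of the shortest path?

Shortest path: 4,0 → 4,1 → 4,2 → 3,2 → 3,3 → 2,3 → 1,3, total weight = 46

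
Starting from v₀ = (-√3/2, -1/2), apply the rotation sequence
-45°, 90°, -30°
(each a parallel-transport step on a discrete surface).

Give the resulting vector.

Total rotation: (-45°) + 90° + (-30°) = 15°. Final vector: (-0.7071, -0.7071)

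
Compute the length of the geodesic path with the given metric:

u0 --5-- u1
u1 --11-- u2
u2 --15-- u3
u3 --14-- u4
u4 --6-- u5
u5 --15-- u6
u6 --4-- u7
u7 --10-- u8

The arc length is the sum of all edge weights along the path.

Arc length = 5 + 11 + 15 + 14 + 6 + 15 + 4 + 10 = 80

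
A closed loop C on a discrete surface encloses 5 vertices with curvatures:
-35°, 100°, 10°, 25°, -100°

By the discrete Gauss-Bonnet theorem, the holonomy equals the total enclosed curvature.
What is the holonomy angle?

Holonomy = total enclosed curvature = (-35°) + 100° + 10° + 25° + (-100°) = 0°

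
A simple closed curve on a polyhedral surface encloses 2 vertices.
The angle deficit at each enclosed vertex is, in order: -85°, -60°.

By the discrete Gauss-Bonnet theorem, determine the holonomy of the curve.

Holonomy = total enclosed curvature = (-85°) + (-60°) = -145°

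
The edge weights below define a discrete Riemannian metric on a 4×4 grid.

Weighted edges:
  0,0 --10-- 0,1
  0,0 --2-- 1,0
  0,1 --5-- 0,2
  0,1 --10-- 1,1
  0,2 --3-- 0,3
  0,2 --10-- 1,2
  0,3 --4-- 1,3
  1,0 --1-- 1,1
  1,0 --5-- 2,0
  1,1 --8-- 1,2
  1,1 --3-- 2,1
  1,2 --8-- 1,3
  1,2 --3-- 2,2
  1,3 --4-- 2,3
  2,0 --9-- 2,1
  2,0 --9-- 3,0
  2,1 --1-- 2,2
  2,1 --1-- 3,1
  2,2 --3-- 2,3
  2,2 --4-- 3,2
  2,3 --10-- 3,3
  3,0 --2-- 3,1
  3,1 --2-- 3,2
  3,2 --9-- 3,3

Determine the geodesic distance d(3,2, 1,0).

Shortest path: 3,2 → 3,1 → 2,1 → 1,1 → 1,0, total weight = 7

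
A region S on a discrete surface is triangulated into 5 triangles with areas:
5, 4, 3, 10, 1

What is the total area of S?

5 + 4 + 3 + 10 + 1 = 23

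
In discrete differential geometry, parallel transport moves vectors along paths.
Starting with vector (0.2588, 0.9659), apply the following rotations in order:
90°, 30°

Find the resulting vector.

Total rotation: 90° + 30° = 120°. Final vector: (-0.9659, -0.2588)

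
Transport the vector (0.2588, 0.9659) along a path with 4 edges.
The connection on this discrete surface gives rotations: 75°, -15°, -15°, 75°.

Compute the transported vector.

Total rotation: 75° + (-15°) + (-15°) + 75° = 120°. Final vector: (-0.9659, -0.2588)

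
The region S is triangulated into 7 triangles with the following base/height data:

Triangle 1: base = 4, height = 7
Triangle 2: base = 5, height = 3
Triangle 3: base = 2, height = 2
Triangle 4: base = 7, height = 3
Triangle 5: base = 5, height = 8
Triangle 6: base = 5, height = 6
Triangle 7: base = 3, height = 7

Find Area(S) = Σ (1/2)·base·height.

(1/2)×4×7 + (1/2)×5×3 + (1/2)×2×2 + (1/2)×7×3 + (1/2)×5×8 + (1/2)×5×6 + (1/2)×3×7 = 79.5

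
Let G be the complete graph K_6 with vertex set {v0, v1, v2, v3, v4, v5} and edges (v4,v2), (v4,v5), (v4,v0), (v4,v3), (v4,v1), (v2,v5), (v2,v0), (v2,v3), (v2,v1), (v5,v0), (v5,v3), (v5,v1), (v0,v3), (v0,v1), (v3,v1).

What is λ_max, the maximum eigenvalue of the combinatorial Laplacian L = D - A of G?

For the complete graph K_n, L = nI − J (J = all-ones matrix). J has eigenvalues n (once, eigenvector 𝟙) and 0 (multiplicity n−1), so L has eigenvalues 0 (once) and n (multiplicity n−1). Here n = 6: eigenvalue 0 once and 6 with multiplicity 5.
Laplacian eigenvalues: [0.0, 6.0, 6.0, 6.0, 6.0, 6.0]. Largest eigenvalue (spectral radius) = 6.0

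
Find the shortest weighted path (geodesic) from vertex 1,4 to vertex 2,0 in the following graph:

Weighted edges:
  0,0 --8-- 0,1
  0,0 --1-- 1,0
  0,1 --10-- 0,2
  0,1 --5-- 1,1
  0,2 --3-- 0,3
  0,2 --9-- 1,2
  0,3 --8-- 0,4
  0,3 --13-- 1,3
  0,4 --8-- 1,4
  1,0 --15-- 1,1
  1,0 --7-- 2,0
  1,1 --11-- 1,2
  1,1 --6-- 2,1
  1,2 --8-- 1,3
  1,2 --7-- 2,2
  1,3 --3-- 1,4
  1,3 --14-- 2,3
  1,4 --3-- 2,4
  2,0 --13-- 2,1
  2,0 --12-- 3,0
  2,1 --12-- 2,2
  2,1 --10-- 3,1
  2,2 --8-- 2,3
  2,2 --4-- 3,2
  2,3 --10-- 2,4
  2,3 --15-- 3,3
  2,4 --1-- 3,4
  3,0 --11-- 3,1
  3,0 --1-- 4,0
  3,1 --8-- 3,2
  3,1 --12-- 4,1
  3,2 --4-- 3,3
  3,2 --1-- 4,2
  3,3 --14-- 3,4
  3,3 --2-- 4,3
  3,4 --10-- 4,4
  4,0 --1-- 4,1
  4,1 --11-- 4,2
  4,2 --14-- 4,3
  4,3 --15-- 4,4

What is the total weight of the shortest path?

Shortest path: 1,4 → 1,3 → 1,2 → 1,1 → 2,1 → 2,0, total weight = 41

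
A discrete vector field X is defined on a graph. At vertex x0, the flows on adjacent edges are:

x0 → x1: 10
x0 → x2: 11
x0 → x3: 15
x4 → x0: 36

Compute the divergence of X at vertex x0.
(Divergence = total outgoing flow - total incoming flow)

Divergence = sum of outgoing flows = 10 + 11 + 15 + (-36) = 0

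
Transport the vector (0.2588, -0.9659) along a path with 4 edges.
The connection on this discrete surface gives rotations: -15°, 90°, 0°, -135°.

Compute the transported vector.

Total rotation: (-15°) + 90° + 0° + (-135°) = -60°. Final vector: (-0.7071, -0.7071)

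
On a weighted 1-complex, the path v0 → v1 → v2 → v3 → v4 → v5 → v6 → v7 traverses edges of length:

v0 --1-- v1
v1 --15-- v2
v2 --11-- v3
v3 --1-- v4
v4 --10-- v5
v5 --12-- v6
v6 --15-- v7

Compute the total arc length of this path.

Arc length = 1 + 15 + 11 + 1 + 10 + 12 + 15 = 65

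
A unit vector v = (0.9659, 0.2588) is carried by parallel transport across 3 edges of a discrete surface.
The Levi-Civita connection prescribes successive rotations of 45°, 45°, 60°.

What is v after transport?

Total rotation: 45° + 45° + 60° = 150°. Final vector: (-0.9659, 0.2588)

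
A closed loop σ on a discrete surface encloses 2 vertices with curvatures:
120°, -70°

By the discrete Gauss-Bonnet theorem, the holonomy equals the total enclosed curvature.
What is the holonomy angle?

Holonomy = total enclosed curvature = 120° + (-70°) = 50°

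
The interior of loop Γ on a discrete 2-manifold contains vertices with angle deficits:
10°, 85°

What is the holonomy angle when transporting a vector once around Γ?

Holonomy = total enclosed curvature = 10° + 85° = 95°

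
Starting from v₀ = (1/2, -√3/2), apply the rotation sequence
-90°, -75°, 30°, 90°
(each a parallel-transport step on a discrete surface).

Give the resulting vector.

Total rotation: (-90°) + (-75°) + 30° + 90° = -45°. Final vector: (-0.2588, -0.9659)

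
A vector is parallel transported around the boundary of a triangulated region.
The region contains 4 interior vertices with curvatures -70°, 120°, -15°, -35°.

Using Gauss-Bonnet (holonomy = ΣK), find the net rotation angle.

Holonomy = total enclosed curvature = (-70°) + 120° + (-15°) + (-35°) = 0°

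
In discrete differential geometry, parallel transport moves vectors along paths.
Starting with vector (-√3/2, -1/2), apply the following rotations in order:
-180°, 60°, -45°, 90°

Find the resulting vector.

Total rotation: (-180°) + 60° + (-45°) + 90° = -75°. Final vector: (-0.7071, 0.7071)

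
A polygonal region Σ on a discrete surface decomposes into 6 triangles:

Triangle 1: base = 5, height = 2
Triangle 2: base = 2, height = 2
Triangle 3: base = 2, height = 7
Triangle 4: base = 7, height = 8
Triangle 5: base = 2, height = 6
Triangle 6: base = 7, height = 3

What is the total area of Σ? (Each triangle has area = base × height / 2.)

(1/2)×5×2 + (1/2)×2×2 + (1/2)×2×7 + (1/2)×7×8 + (1/2)×2×6 + (1/2)×7×3 = 58.5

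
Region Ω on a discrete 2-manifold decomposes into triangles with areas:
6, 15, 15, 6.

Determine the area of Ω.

6 + 15 + 15 + 6 = 42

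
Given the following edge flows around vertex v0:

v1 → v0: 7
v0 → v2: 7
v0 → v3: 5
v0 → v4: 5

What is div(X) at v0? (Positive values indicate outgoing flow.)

Divergence = sum of outgoing flows = (-7) + 7 + 5 + 5 = 10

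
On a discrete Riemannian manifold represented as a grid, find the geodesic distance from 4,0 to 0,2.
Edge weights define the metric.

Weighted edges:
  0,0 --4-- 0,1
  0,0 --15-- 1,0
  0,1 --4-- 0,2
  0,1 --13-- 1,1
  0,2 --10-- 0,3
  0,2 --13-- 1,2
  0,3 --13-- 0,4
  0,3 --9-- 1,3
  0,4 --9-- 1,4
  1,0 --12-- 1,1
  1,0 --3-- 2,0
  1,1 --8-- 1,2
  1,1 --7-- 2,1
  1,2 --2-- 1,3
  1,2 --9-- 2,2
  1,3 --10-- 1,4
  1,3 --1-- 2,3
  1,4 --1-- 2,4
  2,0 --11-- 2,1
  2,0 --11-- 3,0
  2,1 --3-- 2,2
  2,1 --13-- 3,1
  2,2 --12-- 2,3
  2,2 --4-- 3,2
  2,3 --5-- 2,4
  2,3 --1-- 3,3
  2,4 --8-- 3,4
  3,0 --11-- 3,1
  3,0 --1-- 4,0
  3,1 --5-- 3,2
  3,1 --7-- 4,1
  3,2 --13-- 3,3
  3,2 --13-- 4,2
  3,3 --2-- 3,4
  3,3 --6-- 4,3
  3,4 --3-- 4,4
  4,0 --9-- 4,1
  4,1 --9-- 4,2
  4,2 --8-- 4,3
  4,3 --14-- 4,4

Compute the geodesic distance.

Shortest path: 4,0 → 3,0 → 2,0 → 1,0 → 0,0 → 0,1 → 0,2, total weight = 38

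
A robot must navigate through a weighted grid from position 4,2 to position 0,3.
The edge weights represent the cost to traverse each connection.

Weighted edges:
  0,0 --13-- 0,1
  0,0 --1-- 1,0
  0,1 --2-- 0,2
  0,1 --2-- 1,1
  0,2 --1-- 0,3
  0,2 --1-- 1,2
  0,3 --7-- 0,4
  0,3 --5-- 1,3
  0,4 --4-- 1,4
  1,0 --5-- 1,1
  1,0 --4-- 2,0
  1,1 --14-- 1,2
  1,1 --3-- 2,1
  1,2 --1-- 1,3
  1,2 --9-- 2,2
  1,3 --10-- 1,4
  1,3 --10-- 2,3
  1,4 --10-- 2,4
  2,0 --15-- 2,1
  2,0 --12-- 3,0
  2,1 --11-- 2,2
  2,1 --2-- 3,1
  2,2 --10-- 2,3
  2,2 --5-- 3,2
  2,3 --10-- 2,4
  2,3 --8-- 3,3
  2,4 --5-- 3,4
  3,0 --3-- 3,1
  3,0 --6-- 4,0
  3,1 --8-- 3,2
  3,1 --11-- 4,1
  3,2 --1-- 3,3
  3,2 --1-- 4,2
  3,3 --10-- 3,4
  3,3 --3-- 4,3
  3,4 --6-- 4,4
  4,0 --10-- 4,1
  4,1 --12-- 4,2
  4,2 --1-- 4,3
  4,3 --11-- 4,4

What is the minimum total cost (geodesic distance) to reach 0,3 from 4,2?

Shortest path: 4,2 → 3,2 → 2,2 → 1,2 → 0,2 → 0,3, total weight = 17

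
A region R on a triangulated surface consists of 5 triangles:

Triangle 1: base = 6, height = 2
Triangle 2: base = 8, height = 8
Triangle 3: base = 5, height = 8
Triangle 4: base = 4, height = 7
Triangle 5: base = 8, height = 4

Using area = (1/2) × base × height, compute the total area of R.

(1/2)×6×2 + (1/2)×8×8 + (1/2)×5×8 + (1/2)×4×7 + (1/2)×8×4 = 88.0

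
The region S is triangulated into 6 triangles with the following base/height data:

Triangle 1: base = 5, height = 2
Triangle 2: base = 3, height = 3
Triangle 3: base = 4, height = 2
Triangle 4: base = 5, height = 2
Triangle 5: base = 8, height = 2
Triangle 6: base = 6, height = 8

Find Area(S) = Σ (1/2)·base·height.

(1/2)×5×2 + (1/2)×3×3 + (1/2)×4×2 + (1/2)×5×2 + (1/2)×8×2 + (1/2)×6×8 = 50.5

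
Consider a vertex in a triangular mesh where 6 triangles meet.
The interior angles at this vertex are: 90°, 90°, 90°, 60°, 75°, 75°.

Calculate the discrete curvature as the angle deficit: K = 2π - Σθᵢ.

Sum of angles = 480°. K = 360° - 480° = -120° = -2π/3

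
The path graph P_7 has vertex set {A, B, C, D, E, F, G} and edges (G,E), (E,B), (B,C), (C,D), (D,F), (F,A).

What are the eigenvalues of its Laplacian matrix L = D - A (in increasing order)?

The path graph P_n has Laplacian eigenvalues λ_k = 2 − 2cos(kπ/n), k = 0, 1, …, n−1. Here n = 7:
k=0: 2 − 2cos(0) = 0.0; k=1: 2 − 2cos(π/7) = 0.1981; k=2: 2 − 2cos(2π/7) = 0.753; k=3: 2 − 2cos(3π/7) = 1.555; k=4: 2 − 2cos(4π/7) = 2.445; k=5: 2 − 2cos(5π/7) = 3.247; k=6: 2 − 2cos(6π/7) = 3.8019.
Laplacian eigenvalues (increasing order): [0.0, 0.1981, 0.753, 1.555, 2.445, 3.247, 3.8019]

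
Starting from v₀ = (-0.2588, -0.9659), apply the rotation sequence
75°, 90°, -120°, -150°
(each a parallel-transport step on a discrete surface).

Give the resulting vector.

Total rotation: 75° + 90° + (-120°) + (-150°) = -105°. Final vector: (-0.8660, 0.5000)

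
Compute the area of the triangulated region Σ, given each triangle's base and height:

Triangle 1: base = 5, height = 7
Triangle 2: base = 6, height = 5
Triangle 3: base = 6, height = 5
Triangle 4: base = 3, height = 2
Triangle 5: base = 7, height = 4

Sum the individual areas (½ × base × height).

(1/2)×5×7 + (1/2)×6×5 + (1/2)×6×5 + (1/2)×3×2 + (1/2)×7×4 = 64.5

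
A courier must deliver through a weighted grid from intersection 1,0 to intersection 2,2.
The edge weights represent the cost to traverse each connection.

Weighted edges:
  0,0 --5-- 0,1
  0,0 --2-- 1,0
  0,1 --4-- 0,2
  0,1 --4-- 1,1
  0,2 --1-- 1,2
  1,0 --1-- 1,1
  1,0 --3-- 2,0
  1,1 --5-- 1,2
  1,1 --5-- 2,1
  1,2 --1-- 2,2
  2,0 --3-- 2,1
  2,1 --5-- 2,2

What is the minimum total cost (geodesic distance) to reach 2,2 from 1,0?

Shortest path: 1,0 → 1,1 → 1,2 → 2,2, total weight = 7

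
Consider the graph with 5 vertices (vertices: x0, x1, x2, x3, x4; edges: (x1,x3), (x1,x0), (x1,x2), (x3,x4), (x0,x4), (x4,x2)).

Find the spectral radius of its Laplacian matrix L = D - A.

Degrees: deg(x0) = 2, deg(x1) = 3, deg(x2) = 2, deg(x3) = 2, deg(x4) = 3.
L = D − A with rows/columns ordered (x0, x1, x2, x3, x4):
  [ 2, -1,  0,  0, -1]
  [-1,  3, -1, -1,  0]
  [ 0, -1,  2,  0, -1]
  [ 0, -1,  0,  2, -1]
  [-1,  0, -1, -1,  3]
Characteristic polynomial: det(λI − L) = λ(λ − 2)²(λ − 3)(λ − 5).
Roots: λ = 0; (λ − 2) = 0 ⇒ λ = 2 (multiplicity 2); (λ − 3) = 0 ⇒ λ = 3; (λ − 5) = 0 ⇒ λ = 5.
(Check: the roots sum (with multiplicity) to 12, matching trace L = Σdeg = 2·6 = 12.)
Laplacian eigenvalues: [0.0, 2.0, 2.0, 3.0, 5.0]. Largest eigenvalue (spectral radius) = 5.0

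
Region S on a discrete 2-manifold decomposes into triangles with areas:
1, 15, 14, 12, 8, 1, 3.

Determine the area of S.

1 + 15 + 14 + 12 + 8 + 1 + 3 = 54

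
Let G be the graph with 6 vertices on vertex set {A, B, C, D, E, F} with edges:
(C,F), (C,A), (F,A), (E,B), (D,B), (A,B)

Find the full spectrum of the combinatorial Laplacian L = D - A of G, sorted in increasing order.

Degrees: deg(A) = 3, deg(B) = 3, deg(C) = 2, deg(D) = 1, deg(E) = 1, deg(F) = 2.
L = D − A with rows/columns ordered (A, B, C, D, E, F):
  [ 3, -1, -1,  0,  0, -1]
  [-1,  3,  0, -1, -1,  0]
  [-1,  0,  2,  0,  0, -1]
  [ 0, -1,  0,  1,  0,  0]
  [ 0, -1,  0,  0,  1,  0]
  [-1,  0, -1,  0,  0,  2]
Characteristic polynomial: det(λI − L) = λ(λ² − 5λ + 2)(λ − 1)(λ − 3)².
Roots: λ = 0; (λ² − 5λ + 2) = 0 ⇒ λ = (5 ± √17)/2 ≈ 0.4384, 4.5616; (λ − 1) = 0 ⇒ λ = 1; (λ − 3) = 0 ⇒ λ = 3 (multiplicity 2).
(Check: the roots sum (with multiplicity) to 12, matching trace L = Σdeg = 2·6 = 12.)
Laplacian eigenvalues (increasing order): [0.0, 0.4384, 1.0, 3.0, 3.0, 4.5616]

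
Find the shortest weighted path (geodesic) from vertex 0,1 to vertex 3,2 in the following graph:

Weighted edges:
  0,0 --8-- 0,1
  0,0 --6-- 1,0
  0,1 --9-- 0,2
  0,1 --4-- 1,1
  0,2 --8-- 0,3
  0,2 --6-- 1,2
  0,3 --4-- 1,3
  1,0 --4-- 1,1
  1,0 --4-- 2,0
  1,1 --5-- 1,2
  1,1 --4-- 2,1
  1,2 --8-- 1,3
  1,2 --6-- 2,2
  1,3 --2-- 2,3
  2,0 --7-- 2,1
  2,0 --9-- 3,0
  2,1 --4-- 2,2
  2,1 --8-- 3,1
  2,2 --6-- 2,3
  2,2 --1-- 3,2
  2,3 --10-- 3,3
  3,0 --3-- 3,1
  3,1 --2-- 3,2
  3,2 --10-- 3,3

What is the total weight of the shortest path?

Shortest path: 0,1 → 1,1 → 2,1 → 2,2 → 3,2, total weight = 13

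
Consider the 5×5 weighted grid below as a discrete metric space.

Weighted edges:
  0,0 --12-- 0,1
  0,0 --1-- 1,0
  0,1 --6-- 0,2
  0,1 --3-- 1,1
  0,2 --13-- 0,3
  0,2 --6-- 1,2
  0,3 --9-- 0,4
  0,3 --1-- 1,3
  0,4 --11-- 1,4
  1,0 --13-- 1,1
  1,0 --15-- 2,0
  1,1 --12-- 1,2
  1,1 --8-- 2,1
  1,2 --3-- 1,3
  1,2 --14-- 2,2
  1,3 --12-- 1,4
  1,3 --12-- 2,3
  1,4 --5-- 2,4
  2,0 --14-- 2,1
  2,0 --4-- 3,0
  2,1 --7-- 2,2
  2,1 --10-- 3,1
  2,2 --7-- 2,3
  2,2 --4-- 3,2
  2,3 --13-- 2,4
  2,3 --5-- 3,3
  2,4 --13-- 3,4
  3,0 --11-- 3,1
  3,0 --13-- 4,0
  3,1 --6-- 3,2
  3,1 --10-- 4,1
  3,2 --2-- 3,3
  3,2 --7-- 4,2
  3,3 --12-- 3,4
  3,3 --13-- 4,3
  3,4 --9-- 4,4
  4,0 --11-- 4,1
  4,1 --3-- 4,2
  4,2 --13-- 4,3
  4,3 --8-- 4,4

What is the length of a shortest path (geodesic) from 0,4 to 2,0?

Shortest path: 0,4 → 0,3 → 1,3 → 1,2 → 1,1 → 2,1 → 2,0, total weight = 47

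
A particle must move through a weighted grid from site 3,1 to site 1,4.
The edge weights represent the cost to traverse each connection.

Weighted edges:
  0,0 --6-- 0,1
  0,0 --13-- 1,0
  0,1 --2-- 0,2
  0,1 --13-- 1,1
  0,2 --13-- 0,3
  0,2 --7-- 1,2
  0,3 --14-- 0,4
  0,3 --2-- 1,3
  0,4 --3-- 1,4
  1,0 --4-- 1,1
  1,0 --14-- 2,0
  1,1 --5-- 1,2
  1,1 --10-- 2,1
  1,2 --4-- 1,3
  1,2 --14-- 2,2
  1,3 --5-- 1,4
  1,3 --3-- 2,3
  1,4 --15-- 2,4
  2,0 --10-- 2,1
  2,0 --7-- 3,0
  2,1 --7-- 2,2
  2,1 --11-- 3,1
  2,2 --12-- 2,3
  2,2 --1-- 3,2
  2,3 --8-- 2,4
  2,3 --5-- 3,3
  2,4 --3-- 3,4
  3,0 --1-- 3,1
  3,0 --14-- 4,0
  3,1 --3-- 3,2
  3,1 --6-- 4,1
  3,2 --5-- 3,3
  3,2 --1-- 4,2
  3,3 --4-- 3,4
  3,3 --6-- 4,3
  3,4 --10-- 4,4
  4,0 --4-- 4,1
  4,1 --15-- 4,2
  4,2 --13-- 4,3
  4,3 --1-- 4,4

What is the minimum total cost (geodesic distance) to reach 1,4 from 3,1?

Shortest path: 3,1 → 3,2 → 3,3 → 2,3 → 1,3 → 1,4, total weight = 21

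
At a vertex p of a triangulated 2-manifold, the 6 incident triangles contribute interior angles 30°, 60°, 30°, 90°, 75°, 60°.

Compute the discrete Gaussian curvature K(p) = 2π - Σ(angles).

Sum of angles = 345°. K = 360° - 345° = 15°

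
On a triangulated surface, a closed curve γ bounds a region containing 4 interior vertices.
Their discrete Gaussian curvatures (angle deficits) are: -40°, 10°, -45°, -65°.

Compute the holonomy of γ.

Holonomy = total enclosed curvature = (-40°) + 10° + (-45°) + (-65°) = -140°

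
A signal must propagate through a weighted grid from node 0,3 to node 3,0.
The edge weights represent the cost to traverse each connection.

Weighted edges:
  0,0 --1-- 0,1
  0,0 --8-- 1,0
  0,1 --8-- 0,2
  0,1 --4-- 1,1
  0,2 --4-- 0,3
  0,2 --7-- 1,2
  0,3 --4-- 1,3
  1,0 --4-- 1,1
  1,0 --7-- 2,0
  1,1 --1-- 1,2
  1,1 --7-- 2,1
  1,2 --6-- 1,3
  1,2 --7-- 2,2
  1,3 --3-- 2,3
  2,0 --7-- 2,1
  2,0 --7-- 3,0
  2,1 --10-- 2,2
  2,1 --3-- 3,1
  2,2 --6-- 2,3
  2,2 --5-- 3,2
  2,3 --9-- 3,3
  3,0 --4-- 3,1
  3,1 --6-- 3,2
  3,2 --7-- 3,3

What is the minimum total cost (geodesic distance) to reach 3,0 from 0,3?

Shortest path: 0,3 → 1,3 → 1,2 → 1,1 → 2,1 → 3,1 → 3,0, total weight = 25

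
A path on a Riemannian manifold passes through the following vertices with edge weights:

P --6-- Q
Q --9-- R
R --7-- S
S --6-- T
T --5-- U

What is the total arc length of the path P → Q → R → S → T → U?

Arc length = 6 + 9 + 7 + 6 + 5 = 33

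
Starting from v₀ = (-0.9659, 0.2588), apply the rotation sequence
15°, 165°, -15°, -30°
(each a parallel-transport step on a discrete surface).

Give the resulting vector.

Total rotation: 15° + 165° + (-15°) + (-30°) = 135°. Final vector: (0.5000, -0.8660)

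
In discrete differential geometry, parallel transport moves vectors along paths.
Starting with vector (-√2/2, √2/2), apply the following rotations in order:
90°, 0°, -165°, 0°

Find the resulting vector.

Total rotation: 90° + 0° + (-165°) + 0° = -75°. Final vector: (0.5000, 0.8660)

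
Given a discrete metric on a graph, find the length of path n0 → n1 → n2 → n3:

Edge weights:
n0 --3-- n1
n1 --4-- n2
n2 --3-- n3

Arc length = 3 + 4 + 3 = 10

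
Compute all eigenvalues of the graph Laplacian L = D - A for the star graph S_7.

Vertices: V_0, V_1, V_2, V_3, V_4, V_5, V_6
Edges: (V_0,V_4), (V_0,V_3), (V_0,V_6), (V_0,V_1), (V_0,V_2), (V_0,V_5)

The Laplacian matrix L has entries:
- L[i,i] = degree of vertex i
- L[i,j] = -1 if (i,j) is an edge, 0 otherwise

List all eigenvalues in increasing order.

The star S_7 is the complete bipartite graph K_{1,6} (one hub of degree 6, 6 leaves of degree 1). The Laplacian spectrum of K_{p,q} is 0, p (multiplicity q−1), q (multiplicity p−1), p+q. With p = 1, q = 6: 0 once, 1 with multiplicity 5, and 7 once. (Check: trace L = sum of degrees = 12 = 5·1 + 7.)
Laplacian eigenvalues (increasing order): [0.0, 1.0, 1.0, 1.0, 1.0, 1.0, 7.0]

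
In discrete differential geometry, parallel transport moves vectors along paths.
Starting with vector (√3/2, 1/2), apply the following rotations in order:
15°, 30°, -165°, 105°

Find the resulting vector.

Total rotation: 15° + 30° + (-165°) + 105° = -15°. Final vector: (0.9659, 0.2588)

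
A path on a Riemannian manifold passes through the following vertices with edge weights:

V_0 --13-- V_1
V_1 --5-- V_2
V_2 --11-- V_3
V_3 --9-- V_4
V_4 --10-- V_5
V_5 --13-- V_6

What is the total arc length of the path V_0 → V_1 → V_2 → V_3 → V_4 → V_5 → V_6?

Arc length = 13 + 5 + 11 + 9 + 10 + 13 = 61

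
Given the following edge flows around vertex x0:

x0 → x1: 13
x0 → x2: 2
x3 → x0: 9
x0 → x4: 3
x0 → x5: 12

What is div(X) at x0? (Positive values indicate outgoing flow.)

Divergence = sum of outgoing flows = 13 + 2 + (-9) + 3 + 12 = 21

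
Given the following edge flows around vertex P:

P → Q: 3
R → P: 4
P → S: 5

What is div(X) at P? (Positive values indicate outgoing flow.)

Divergence = sum of outgoing flows = 3 + (-4) + 5 = 4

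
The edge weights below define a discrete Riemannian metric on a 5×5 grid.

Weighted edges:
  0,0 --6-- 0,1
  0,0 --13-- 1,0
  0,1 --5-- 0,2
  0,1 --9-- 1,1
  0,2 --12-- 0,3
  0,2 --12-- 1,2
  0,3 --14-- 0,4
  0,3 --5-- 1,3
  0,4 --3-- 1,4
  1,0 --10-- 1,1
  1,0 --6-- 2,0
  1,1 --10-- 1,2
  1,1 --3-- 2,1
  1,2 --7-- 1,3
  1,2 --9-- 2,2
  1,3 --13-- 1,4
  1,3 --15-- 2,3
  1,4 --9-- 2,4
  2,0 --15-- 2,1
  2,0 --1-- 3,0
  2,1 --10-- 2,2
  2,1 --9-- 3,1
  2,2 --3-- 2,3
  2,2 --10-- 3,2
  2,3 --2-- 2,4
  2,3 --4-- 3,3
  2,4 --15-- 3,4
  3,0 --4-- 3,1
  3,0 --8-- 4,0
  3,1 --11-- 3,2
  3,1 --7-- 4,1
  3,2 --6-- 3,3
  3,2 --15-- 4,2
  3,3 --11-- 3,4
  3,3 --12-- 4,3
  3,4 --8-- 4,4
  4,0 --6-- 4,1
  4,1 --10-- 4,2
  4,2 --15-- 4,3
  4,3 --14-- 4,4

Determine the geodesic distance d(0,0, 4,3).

Shortest path: 0,0 → 0,1 → 1,1 → 2,1 → 2,2 → 2,3 → 3,3 → 4,3, total weight = 47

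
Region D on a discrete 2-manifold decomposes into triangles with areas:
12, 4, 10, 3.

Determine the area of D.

12 + 4 + 10 + 3 = 29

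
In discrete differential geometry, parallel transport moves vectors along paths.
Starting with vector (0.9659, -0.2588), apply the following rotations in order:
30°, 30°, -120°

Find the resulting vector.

Total rotation: 30° + 30° + (-120°) = -60°. Final vector: (0.2588, -0.9659)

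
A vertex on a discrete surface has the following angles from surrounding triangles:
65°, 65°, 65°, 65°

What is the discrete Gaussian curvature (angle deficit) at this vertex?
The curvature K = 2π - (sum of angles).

Sum of angles = 260°. K = 360° - 260° = 100° = 5π/9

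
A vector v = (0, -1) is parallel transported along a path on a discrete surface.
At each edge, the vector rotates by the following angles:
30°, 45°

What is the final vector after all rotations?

Total rotation: 30° + 45° = 75°. Final vector: (0.9659, -0.2588)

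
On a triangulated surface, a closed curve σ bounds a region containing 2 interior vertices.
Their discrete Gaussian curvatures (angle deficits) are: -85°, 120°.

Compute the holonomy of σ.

Holonomy = total enclosed curvature = (-85°) + 120° = 35°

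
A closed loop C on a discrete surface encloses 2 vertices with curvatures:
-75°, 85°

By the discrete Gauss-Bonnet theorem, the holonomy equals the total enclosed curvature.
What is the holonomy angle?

Holonomy = total enclosed curvature = (-75°) + 85° = 10°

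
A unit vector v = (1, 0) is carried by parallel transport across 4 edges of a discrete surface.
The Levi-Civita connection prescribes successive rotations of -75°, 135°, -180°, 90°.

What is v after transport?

Total rotation: (-75°) + 135° + (-180°) + 90° = -30°. Final vector: (0.8660, -0.5000)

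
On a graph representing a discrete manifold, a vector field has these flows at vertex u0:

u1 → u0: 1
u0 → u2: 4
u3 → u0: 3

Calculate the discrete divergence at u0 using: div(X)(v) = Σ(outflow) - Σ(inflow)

Divergence = sum of outgoing flows = (-1) + 4 + (-3) = 0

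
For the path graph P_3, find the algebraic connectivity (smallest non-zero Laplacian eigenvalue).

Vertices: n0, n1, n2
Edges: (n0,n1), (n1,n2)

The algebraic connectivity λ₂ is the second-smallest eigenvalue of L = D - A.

The path graph P_n has Laplacian eigenvalues λ_k = 2 − 2cos(kπ/n), k = 0, 1, …, n−1. Here n = 3:
k=0: 2 − 2cos(0) = 0.0; k=1: 2 − 2cos(π/3) = 1.0; k=2: 2 − 2cos(2π/3) = 3.0.
Laplacian eigenvalues: [0.0, 1.0, 3.0]. Algebraic connectivity (smallest non-zero eigenvalue) = 1.0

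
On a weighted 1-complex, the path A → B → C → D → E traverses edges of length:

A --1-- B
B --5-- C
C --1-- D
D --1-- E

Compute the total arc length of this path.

Arc length = 1 + 5 + 1 + 1 = 8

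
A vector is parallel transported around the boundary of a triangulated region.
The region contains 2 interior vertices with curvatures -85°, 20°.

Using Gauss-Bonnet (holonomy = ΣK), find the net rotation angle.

Holonomy = total enclosed curvature = (-85°) + 20° = -65°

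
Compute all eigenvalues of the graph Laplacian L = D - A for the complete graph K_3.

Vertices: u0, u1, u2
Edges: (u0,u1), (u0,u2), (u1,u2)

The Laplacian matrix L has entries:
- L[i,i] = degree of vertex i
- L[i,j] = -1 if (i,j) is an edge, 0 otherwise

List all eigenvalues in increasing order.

For the complete graph K_n, L = nI − J (J = all-ones matrix). J has eigenvalues n (once, eigenvector 𝟙) and 0 (multiplicity n−1), so L has eigenvalues 0 (once) and n (multiplicity n−1). Here n = 3: eigenvalue 0 once and 3 with multiplicity 2.
Laplacian eigenvalues (increasing order): [0.0, 3.0, 3.0]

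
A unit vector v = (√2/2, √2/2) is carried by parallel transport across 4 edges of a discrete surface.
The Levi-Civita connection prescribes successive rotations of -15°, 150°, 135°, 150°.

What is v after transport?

Total rotation: (-15°) + 150° + 135° + 150° = 420° ≡ 60° (mod 360°). Final vector: (-0.2588, 0.9659)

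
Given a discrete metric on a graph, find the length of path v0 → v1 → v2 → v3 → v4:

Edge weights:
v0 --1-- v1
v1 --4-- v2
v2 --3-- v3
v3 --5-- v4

Arc length = 1 + 4 + 3 + 5 = 13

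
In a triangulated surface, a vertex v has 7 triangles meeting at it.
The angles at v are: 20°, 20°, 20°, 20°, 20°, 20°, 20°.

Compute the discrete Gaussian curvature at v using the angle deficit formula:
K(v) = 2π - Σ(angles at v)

Sum of angles = 140°. K = 360° - 140° = 220° = 11π/9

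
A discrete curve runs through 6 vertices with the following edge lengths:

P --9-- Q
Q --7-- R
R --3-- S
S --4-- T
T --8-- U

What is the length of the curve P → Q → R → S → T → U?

Arc length = 9 + 7 + 3 + 4 + 8 = 31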